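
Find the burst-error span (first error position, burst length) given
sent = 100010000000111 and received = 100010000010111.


XOR: 000000000010000

Burst at position 10, length 1


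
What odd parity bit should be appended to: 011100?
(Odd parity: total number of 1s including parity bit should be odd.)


Number of 1s in data: 3
Parity bit: 0

0


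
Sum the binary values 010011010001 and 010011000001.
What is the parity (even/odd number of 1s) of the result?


010011010001 = 1233
010011000001 = 1217
Sum = 2450 = 100110010010
1s count = 5

odd parity (5 ones in 100110010010)


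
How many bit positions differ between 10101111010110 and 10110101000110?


XOR: 00011010010000
Count of 1s: 4

4


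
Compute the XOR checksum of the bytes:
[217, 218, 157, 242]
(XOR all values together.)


XOR chain: 217 ^ 218 ^ 157 ^ 242 = 108

108


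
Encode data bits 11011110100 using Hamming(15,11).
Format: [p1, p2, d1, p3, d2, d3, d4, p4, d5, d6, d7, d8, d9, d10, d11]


Parity bits: p1=0, p2=0, p3=1, p4=0

001110101110100


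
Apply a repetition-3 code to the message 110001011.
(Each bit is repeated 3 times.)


Each bit -> 3 copies

111111000000000111000111111


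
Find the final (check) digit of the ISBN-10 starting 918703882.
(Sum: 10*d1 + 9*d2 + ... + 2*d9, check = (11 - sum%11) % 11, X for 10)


Weighted sum: 287
287 mod 11 = 1

Check digit: X


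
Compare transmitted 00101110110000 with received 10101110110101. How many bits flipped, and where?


XOR: 10000000000101

3 error(s) at position(s): 0, 11, 13


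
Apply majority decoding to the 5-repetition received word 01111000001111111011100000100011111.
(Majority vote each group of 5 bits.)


Groups: 01111, 00000, 11111, 11011, 10000, 01000, 11111
Majority votes: 1011001

1011001


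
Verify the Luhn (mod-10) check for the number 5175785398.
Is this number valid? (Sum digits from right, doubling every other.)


Luhn sum = 46
46 mod 10 = 6

Invalid (Luhn sum mod 10 = 6)


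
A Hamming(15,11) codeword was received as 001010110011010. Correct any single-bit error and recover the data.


Syndrome = 0: no error detected

Data: 11010011010 (no errors)


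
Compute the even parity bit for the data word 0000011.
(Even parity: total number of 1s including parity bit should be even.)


Number of 1s in data: 2
Parity bit: 0

0


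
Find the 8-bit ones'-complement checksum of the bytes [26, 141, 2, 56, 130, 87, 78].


Sum = 520 mod 256 = 8
Complement = 247

247


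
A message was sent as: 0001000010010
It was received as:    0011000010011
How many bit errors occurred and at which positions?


XOR: 0010000000001

2 error(s) at position(s): 2, 12


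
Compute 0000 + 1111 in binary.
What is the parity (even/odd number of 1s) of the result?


0000 = 0
1111 = 15
Sum = 15 = 1111
1s count = 4

even parity (4 ones in 1111)


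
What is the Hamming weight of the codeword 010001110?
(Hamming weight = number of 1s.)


Counting 1s in 010001110

4


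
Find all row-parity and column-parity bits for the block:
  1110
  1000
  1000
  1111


Row parities: 1110
Column parities: 0001

Row P: 1110, Col P: 0001, Corner: 1


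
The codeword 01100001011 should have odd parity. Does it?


Number of 1s: 5

Yes, parity is correct (5 ones)


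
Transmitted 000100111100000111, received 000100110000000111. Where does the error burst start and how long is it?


XOR: 000000001100000000

Burst at position 8, length 2


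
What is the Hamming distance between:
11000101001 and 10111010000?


XOR: 01111111001
Count of 1s: 8

8


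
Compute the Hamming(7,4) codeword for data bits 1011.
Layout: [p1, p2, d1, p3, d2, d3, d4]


Parity bits: p1=0, p2=1, p3=0

0110011


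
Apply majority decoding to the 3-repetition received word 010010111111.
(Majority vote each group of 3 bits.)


Groups: 010, 010, 111, 111
Majority votes: 0011

0011


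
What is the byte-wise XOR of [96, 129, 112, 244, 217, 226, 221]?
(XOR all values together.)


XOR chain: 96 ^ 129 ^ 112 ^ 244 ^ 217 ^ 226 ^ 221 = 131

131


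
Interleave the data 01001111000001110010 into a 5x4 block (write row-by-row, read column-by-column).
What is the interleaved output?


Matrix:
  0100
  1111
  0000
  0111
  0010
Read columns: 01000110100101101010

01000110100101101010


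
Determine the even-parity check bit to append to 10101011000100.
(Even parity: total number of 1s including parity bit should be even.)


Number of 1s in data: 6
Parity bit: 0

0


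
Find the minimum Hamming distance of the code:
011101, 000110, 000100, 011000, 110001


Comparing all pairs, minimum distance: 1
Can detect 0 errors, correct 0 errors

1


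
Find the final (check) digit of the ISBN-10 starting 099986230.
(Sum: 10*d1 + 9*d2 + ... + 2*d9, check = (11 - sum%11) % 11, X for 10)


Weighted sum: 311
311 mod 11 = 3

Check digit: 8


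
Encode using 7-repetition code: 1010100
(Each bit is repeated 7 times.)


Each bit -> 7 copies

1111111000000011111110000000111111100000000000000


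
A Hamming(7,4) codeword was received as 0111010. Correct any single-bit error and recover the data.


Syndrome = 3: error at position 3

Data: 0010 (corrected bit 3)


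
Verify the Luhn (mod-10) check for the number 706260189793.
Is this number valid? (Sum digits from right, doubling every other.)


Luhn sum = 51
51 mod 10 = 1

Invalid (Luhn sum mod 10 = 1)


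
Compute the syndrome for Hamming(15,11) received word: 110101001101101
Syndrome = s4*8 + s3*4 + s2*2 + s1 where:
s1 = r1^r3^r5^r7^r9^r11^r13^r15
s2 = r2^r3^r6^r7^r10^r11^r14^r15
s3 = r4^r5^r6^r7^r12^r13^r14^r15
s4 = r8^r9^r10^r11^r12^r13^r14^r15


s1=0, s2=0, s3=1, s4=1

Syndrome = 12 (error at position 12)


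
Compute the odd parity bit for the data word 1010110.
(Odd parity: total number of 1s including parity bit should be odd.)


Number of 1s in data: 4
Parity bit: 1

1


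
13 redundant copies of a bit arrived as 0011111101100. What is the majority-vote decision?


Ones: 8 out of 13
Threshold: 7

1 (8/13 voted 1)


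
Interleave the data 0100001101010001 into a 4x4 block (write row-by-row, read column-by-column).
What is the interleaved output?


Matrix:
  0100
  0011
  0101
  0001
Read columns: 0000101001000111

0000101001000111


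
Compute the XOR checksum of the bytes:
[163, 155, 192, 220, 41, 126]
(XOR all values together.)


XOR chain: 163 ^ 155 ^ 192 ^ 220 ^ 41 ^ 126 = 115

115


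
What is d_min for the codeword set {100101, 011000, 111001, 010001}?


Comparing all pairs, minimum distance: 2
Can detect 1 errors, correct 0 errors

2


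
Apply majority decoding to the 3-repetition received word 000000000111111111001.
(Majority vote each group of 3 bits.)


Groups: 000, 000, 000, 111, 111, 111, 001
Majority votes: 0001110

0001110


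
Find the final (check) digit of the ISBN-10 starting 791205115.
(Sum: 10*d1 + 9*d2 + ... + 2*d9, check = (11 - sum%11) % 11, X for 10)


Weighted sum: 215
215 mod 11 = 6

Check digit: 5


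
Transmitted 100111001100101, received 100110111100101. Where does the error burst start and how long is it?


XOR: 000001110000000

Burst at position 5, length 3


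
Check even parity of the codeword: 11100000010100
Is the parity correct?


Number of 1s: 5

No, parity error (5 ones)


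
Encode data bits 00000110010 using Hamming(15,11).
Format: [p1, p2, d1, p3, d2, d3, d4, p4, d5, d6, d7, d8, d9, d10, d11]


Parity bits: p1=1, p2=1, p3=1, p4=1

110100010110010


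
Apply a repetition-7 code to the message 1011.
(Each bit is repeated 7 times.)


Each bit -> 7 copies

1111111000000011111111111111


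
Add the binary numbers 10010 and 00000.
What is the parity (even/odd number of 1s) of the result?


10010 = 18
00000 = 0
Sum = 18 = 10010
1s count = 2

even parity (2 ones in 10010)


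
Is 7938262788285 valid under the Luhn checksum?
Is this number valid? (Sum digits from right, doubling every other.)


Luhn sum = 67
67 mod 10 = 7

Invalid (Luhn sum mod 10 = 7)


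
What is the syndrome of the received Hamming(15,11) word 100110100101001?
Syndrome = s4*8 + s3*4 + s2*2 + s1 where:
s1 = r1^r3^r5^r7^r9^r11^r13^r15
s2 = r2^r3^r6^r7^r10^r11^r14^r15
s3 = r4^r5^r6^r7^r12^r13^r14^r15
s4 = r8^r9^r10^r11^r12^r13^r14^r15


s1=0, s2=1, s3=1, s4=1

Syndrome = 14 (error at position 14)


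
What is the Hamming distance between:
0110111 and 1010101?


XOR: 1100010
Count of 1s: 3

3


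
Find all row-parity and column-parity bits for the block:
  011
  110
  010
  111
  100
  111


Row parities: 001111
Column parities: 011

Row P: 001111, Col P: 011, Corner: 0


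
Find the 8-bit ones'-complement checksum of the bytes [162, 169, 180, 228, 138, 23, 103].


Sum = 1003 mod 256 = 235
Complement = 20

20


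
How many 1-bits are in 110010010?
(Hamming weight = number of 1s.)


Counting 1s in 110010010

4


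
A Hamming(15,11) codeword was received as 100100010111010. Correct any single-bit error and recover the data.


Syndrome = 14: error at position 14

Data: 00000111000 (corrected bit 14)


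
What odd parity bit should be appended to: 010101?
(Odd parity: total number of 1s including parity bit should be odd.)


Number of 1s in data: 3
Parity bit: 0

0


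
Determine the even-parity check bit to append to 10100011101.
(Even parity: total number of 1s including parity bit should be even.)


Number of 1s in data: 6
Parity bit: 0

0


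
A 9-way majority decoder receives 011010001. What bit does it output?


Ones: 4 out of 9
Threshold: 5

0 (4/9 voted 1)


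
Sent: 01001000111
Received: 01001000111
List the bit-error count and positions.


XOR: 00000000000

0 errors (received matches sent)


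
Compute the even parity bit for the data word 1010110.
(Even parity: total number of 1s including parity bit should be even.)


Number of 1s in data: 4
Parity bit: 0

0


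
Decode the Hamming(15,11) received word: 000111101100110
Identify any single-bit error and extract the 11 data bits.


Syndrome = 0: no error detected

Data: 01111100110 (no errors)


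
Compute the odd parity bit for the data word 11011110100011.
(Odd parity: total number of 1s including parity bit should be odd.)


Number of 1s in data: 9
Parity bit: 0

0


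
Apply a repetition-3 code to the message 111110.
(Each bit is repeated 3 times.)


Each bit -> 3 copies

111111111111111000


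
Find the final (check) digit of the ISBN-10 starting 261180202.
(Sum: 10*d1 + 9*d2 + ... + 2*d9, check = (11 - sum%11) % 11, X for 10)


Weighted sum: 149
149 mod 11 = 6

Check digit: 5


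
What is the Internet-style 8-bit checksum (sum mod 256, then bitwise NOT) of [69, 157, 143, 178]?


Sum = 547 mod 256 = 35
Complement = 220

220


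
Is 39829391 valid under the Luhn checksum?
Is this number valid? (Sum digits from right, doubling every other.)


Luhn sum = 46
46 mod 10 = 6

Invalid (Luhn sum mod 10 = 6)


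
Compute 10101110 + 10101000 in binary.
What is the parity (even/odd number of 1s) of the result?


10101110 = 174
10101000 = 168
Sum = 342 = 101010110
1s count = 5

odd parity (5 ones in 101010110)


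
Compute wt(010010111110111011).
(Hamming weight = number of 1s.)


Counting 1s in 010010111110111011

12


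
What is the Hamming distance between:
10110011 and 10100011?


XOR: 00010000
Count of 1s: 1

1


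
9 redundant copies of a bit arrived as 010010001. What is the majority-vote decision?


Ones: 3 out of 9
Threshold: 5

0 (3/9 voted 1)


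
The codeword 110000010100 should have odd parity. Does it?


Number of 1s: 4

No, parity error (4 ones)


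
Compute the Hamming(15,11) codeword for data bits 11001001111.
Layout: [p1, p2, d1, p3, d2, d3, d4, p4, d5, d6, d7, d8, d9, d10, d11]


Parity bits: p1=1, p2=1, p3=1, p4=1

111110011001111


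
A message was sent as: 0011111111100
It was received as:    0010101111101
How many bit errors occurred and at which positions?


XOR: 0001010000001

3 error(s) at position(s): 3, 5, 12


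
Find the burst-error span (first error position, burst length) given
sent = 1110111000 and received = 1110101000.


XOR: 0000010000

Burst at position 5, length 1


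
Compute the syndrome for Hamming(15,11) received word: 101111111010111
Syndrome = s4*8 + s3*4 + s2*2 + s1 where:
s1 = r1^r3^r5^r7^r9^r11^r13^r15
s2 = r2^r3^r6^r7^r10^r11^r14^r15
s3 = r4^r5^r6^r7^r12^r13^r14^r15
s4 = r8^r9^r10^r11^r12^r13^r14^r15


s1=0, s2=0, s3=1, s4=0

Syndrome = 4 (error at position 4)


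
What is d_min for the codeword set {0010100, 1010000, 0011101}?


Comparing all pairs, minimum distance: 2
Can detect 1 errors, correct 0 errors

2


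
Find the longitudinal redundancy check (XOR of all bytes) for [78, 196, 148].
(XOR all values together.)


XOR chain: 78 ^ 196 ^ 148 = 30

30


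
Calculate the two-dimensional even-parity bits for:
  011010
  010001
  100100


Row parities: 100
Column parities: 101111

Row P: 100, Col P: 101111, Corner: 1


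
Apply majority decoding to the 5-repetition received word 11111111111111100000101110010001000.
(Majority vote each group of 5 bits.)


Groups: 11111, 11111, 11111, 00000, 10111, 00100, 01000
Majority votes: 1110100

1110100


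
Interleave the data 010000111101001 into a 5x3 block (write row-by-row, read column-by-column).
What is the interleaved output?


Matrix:
  010
  000
  111
  101
  001
Read columns: 001101010000111

001101010000111


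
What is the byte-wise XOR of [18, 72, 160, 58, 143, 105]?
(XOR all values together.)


XOR chain: 18 ^ 72 ^ 160 ^ 58 ^ 143 ^ 105 = 38

38


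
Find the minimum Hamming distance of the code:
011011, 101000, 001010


Comparing all pairs, minimum distance: 2
Can detect 1 errors, correct 0 errors

2


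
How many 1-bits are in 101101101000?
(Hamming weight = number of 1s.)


Counting 1s in 101101101000

6


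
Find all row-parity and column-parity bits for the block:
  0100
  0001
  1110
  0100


Row parities: 1111
Column parities: 1111

Row P: 1111, Col P: 1111, Corner: 0


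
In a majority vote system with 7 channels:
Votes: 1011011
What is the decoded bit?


Ones: 5 out of 7
Threshold: 4

1 (5/7 voted 1)


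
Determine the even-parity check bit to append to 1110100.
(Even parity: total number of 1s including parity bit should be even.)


Number of 1s in data: 4
Parity bit: 0

0


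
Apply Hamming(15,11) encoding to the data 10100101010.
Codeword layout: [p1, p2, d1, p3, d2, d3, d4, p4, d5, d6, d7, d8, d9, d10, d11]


Parity bits: p1=1, p2=0, p3=1, p4=1

101101010101010


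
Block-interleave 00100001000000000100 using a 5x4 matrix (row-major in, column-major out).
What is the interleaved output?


Matrix:
  0010
  0001
  0000
  0000
  0100
Read columns: 00000000011000001000

00000000011000001000


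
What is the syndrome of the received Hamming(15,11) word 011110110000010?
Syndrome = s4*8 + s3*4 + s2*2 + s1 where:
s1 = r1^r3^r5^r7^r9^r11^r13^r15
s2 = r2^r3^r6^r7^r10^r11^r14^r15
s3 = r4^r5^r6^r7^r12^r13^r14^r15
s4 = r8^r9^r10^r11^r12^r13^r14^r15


s1=1, s2=0, s3=0, s4=0

Syndrome = 1 (error at position 1)


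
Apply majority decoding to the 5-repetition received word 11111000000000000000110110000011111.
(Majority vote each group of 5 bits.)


Groups: 11111, 00000, 00000, 00000, 11011, 00000, 11111
Majority votes: 1000101

1000101


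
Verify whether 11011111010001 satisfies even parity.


Number of 1s: 9

No, parity error (9 ones)


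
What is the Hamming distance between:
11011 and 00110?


XOR: 11101
Count of 1s: 4

4


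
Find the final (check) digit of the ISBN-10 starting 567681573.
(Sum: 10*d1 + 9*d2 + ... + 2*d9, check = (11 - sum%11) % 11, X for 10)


Weighted sum: 302
302 mod 11 = 5

Check digit: 6


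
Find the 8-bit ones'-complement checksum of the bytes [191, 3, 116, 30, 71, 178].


Sum = 589 mod 256 = 77
Complement = 178

178


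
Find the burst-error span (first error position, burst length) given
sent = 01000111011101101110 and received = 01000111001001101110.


XOR: 00000000010100000000

Burst at position 9, length 3


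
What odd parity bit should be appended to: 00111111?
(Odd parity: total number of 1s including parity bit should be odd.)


Number of 1s in data: 6
Parity bit: 1

1


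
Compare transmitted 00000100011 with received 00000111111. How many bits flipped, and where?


XOR: 00000011100

3 error(s) at position(s): 6, 7, 8


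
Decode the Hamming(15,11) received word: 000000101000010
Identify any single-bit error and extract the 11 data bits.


Syndrome = 0: no error detected

Data: 00011000010 (no errors)


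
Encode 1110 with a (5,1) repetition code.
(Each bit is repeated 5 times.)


Each bit -> 5 copies

11111111111111100000


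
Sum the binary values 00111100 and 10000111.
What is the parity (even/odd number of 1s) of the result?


00111100 = 60
10000111 = 135
Sum = 195 = 11000011
1s count = 4

even parity (4 ones in 11000011)


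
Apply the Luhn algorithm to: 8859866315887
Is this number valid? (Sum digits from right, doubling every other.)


Luhn sum = 76
76 mod 10 = 6

Invalid (Luhn sum mod 10 = 6)


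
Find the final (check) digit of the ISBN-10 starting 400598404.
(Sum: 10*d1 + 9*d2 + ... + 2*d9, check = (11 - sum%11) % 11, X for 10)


Weighted sum: 193
193 mod 11 = 6

Check digit: 5


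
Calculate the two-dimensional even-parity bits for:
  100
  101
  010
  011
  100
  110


Row parities: 101010
Column parities: 010

Row P: 101010, Col P: 010, Corner: 1


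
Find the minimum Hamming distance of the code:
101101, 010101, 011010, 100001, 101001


Comparing all pairs, minimum distance: 1
Can detect 0 errors, correct 0 errors

1


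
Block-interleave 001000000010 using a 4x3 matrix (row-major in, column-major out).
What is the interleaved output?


Matrix:
  001
  000
  000
  010
Read columns: 000000011000

000000011000


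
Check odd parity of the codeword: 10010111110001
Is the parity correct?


Number of 1s: 8

No, parity error (8 ones)


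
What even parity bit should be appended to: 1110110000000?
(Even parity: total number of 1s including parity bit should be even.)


Number of 1s in data: 5
Parity bit: 1

1


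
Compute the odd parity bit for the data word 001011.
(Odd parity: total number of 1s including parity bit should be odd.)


Number of 1s in data: 3
Parity bit: 0

0


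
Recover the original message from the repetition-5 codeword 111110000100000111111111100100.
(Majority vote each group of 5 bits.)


Groups: 11111, 00001, 00000, 11111, 11111, 00100
Majority votes: 100110

100110


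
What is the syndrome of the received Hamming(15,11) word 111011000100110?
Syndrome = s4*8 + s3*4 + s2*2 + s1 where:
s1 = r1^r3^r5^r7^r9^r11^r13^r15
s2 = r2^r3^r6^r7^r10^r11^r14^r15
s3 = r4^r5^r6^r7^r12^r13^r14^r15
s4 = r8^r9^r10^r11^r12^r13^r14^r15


s1=0, s2=1, s3=0, s4=1

Syndrome = 10 (error at position 10)


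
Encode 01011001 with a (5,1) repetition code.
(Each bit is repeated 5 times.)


Each bit -> 5 copies

0000011111000001111111111000000000011111


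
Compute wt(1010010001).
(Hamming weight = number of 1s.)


Counting 1s in 1010010001

4


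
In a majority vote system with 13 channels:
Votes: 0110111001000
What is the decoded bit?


Ones: 6 out of 13
Threshold: 7

0 (6/13 voted 1)


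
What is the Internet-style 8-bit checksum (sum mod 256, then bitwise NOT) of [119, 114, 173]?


Sum = 406 mod 256 = 150
Complement = 105

105


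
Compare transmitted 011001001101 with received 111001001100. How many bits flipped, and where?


XOR: 100000000001

2 error(s) at position(s): 0, 11


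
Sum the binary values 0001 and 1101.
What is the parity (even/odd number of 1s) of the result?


0001 = 1
1101 = 13
Sum = 14 = 1110
1s count = 3

odd parity (3 ones in 1110)


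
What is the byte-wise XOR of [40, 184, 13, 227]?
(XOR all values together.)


XOR chain: 40 ^ 184 ^ 13 ^ 227 = 126

126


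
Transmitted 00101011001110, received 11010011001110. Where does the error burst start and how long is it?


XOR: 11111000000000

Burst at position 0, length 5


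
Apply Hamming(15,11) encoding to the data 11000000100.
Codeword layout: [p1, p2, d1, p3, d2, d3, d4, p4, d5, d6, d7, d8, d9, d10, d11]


Parity bits: p1=1, p2=1, p3=0, p4=1

111010010000100


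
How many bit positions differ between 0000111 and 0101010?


XOR: 0101101
Count of 1s: 4

4


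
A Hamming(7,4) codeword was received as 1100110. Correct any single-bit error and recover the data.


Syndrome = 0: no error detected

Data: 0110 (no errors)


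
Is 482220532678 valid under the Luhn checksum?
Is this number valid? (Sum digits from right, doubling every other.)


Luhn sum = 53
53 mod 10 = 3

Invalid (Luhn sum mod 10 = 3)


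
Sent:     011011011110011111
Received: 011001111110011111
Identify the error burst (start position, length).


XOR: 000010100000000000

Burst at position 4, length 3


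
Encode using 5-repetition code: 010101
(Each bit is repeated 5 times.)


Each bit -> 5 copies

000001111100000111110000011111


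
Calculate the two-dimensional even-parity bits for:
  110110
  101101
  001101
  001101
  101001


Row parities: 00111
Column parities: 110010

Row P: 00111, Col P: 110010, Corner: 1


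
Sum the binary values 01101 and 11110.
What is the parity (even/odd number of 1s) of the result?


01101 = 13
11110 = 30
Sum = 43 = 101011
1s count = 4

even parity (4 ones in 101011)


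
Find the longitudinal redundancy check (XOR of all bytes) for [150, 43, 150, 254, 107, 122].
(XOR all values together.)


XOR chain: 150 ^ 43 ^ 150 ^ 254 ^ 107 ^ 122 = 196

196


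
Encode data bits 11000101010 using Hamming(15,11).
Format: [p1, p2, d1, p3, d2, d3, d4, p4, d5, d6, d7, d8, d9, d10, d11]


Parity bits: p1=0, p2=1, p3=1, p4=1

011110010101010


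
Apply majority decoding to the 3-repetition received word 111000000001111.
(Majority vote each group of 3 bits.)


Groups: 111, 000, 000, 001, 111
Majority votes: 10001

10001


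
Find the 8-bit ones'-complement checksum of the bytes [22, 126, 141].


Sum = 289 mod 256 = 33
Complement = 222

222


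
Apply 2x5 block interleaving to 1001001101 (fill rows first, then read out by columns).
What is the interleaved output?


Matrix:
  10010
  01101
Read columns: 1001011001

1001011001


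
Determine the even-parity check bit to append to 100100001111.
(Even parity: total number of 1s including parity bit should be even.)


Number of 1s in data: 6
Parity bit: 0

0


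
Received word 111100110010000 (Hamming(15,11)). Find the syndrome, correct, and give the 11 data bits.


Syndrome = 0: no error detected

Data: 10010010000 (no errors)


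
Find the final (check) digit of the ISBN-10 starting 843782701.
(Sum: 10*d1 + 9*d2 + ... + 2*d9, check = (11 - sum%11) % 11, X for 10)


Weighted sum: 277
277 mod 11 = 2

Check digit: 9


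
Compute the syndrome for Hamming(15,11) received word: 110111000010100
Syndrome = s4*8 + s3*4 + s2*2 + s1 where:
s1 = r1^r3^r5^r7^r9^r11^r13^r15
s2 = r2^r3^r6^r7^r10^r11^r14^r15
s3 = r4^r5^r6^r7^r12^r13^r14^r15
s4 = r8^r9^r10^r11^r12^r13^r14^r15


s1=0, s2=1, s3=0, s4=0

Syndrome = 2 (error at position 2)


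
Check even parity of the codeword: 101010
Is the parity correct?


Number of 1s: 3

No, parity error (3 ones)


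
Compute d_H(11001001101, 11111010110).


XOR: 00110011011
Count of 1s: 6

6


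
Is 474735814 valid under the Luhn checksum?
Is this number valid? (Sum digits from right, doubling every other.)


Luhn sum = 36
36 mod 10 = 6

Invalid (Luhn sum mod 10 = 6)


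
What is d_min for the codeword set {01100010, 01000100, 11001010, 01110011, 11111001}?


Comparing all pairs, minimum distance: 2
Can detect 1 errors, correct 0 errors

2


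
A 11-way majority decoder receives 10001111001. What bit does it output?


Ones: 6 out of 11
Threshold: 6

1 (6/11 voted 1)


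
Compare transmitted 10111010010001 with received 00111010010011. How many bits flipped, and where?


XOR: 10000000000010

2 error(s) at position(s): 0, 12


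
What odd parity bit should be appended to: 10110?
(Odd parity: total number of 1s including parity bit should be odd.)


Number of 1s in data: 3
Parity bit: 0

0


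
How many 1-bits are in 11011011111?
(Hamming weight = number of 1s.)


Counting 1s in 11011011111

9


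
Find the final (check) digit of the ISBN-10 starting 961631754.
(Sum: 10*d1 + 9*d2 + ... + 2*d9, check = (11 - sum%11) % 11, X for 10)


Weighted sum: 268
268 mod 11 = 4

Check digit: 7


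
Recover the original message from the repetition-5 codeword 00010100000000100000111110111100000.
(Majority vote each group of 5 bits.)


Groups: 00010, 10000, 00001, 00000, 11111, 01111, 00000
Majority votes: 0000110

0000110


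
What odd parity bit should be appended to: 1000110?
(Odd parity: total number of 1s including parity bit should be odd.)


Number of 1s in data: 3
Parity bit: 0

0


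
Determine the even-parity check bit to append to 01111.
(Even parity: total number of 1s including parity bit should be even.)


Number of 1s in data: 4
Parity bit: 0

0


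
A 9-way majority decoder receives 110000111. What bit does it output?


Ones: 5 out of 9
Threshold: 5

1 (5/9 voted 1)


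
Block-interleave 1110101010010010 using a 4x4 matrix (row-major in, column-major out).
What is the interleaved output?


Matrix:
  1110
  1010
  1001
  0010
Read columns: 1110100011010010

1110100011010010


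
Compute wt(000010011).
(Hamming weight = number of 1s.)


Counting 1s in 000010011

3


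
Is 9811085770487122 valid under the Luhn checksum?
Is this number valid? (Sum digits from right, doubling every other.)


Luhn sum = 69
69 mod 10 = 9

Invalid (Luhn sum mod 10 = 9)


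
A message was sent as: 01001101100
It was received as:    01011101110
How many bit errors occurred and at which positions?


XOR: 00010000010

2 error(s) at position(s): 3, 9


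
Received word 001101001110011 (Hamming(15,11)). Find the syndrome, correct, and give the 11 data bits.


Syndrome = 8: error at position 8

Data: 10101110011 (corrected bit 8)


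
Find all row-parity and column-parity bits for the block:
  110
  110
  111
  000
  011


Row parities: 00100
Column parities: 100

Row P: 00100, Col P: 100, Corner: 1


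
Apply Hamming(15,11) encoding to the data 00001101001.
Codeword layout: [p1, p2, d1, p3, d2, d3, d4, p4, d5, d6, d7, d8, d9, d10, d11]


Parity bits: p1=0, p2=0, p3=0, p4=0

000000001101001


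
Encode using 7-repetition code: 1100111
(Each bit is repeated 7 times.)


Each bit -> 7 copies

1111111111111100000000000000111111111111111111111


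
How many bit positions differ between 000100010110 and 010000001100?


XOR: 010100011010
Count of 1s: 5

5


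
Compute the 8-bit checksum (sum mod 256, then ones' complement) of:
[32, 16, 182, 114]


Sum = 344 mod 256 = 88
Complement = 167

167


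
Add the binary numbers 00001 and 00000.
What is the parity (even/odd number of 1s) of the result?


00001 = 1
00000 = 0
Sum = 1 = 1
1s count = 1

odd parity (1 ones in 1)


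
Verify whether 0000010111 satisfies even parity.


Number of 1s: 4

Yes, parity is correct (4 ones)


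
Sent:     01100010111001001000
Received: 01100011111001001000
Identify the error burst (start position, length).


XOR: 00000001000000000000

Burst at position 7, length 1


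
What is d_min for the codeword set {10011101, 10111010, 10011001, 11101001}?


Comparing all pairs, minimum distance: 1
Can detect 0 errors, correct 0 errors

1


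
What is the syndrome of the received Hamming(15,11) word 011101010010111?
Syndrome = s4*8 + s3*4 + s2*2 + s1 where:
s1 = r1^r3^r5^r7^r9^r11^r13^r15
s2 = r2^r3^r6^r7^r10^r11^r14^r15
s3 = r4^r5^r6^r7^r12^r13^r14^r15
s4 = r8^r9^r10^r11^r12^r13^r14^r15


s1=0, s2=0, s3=1, s4=1

Syndrome = 12 (error at position 12)


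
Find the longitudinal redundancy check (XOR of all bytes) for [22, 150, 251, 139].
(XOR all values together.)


XOR chain: 22 ^ 150 ^ 251 ^ 139 = 240

240


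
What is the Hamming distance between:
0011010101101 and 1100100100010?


XOR: 1111110001111
Count of 1s: 10

10


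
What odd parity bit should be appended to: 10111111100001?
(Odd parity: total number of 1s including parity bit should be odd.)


Number of 1s in data: 9
Parity bit: 0

0


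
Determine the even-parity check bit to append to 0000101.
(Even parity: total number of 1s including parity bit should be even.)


Number of 1s in data: 2
Parity bit: 0

0


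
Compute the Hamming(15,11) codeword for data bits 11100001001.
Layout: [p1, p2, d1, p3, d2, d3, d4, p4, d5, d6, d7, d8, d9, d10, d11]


Parity bits: p1=1, p2=1, p3=0, p4=0

111011000001001


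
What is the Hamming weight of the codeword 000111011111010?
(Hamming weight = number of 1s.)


Counting 1s in 000111011111010

9


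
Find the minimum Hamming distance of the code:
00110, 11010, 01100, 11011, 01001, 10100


Comparing all pairs, minimum distance: 1
Can detect 0 errors, correct 0 errors

1


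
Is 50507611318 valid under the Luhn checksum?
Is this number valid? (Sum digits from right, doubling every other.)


Luhn sum = 36
36 mod 10 = 6

Invalid (Luhn sum mod 10 = 6)


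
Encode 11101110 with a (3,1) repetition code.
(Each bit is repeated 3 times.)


Each bit -> 3 copies

111111111000111111111000


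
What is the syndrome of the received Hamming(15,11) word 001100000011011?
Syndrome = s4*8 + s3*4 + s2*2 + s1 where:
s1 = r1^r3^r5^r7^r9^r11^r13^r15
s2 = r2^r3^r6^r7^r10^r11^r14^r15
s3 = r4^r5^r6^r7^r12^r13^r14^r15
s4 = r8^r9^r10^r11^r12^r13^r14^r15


s1=1, s2=0, s3=0, s4=0

Syndrome = 1 (error at position 1)


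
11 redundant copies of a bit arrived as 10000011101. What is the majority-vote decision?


Ones: 5 out of 11
Threshold: 6

0 (5/11 voted 1)


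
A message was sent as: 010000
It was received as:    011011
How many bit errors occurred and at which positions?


XOR: 001011

3 error(s) at position(s): 2, 4, 5


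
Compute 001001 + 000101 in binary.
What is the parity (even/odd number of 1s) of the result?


001001 = 9
000101 = 5
Sum = 14 = 1110
1s count = 3

odd parity (3 ones in 1110)


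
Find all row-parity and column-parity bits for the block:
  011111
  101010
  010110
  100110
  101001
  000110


Row parities: 111110
Column parities: 101010

Row P: 111110, Col P: 101010, Corner: 1


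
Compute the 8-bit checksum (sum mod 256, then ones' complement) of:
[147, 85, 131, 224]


Sum = 587 mod 256 = 75
Complement = 180

180


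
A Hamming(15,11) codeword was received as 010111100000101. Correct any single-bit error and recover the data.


Syndrome = 0: no error detected

Data: 01110000101 (no errors)


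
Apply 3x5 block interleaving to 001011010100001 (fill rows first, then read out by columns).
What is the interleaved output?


Matrix:
  00101
  10101
  00001
Read columns: 010000110000111

010000110000111


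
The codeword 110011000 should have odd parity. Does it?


Number of 1s: 4

No, parity error (4 ones)


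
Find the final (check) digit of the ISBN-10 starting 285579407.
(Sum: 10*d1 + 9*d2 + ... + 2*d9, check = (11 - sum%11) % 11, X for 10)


Weighted sum: 284
284 mod 11 = 9

Check digit: 2


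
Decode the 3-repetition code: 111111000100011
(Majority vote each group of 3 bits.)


Groups: 111, 111, 000, 100, 011
Majority votes: 11001

11001


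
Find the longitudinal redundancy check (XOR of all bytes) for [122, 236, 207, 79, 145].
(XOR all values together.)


XOR chain: 122 ^ 236 ^ 207 ^ 79 ^ 145 = 135

135


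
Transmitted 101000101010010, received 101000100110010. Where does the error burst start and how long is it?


XOR: 000000001100000

Burst at position 8, length 2


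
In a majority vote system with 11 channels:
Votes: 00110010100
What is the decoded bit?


Ones: 4 out of 11
Threshold: 6

0 (4/11 voted 1)


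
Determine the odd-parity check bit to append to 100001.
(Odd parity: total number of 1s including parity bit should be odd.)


Number of 1s in data: 2
Parity bit: 1

1


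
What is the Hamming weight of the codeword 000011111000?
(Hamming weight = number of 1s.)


Counting 1s in 000011111000

5


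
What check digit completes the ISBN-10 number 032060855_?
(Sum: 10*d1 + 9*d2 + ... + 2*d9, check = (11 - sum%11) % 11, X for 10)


Weighted sum: 136
136 mod 11 = 4

Check digit: 7


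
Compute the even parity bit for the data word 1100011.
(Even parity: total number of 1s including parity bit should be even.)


Number of 1s in data: 4
Parity bit: 0

0


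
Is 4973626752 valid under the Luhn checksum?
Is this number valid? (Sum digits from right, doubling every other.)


Luhn sum = 43
43 mod 10 = 3

Invalid (Luhn sum mod 10 = 3)


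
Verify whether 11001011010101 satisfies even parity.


Number of 1s: 8

Yes, parity is correct (8 ones)


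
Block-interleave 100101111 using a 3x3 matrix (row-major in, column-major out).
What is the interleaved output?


Matrix:
  100
  101
  111
Read columns: 111001011

111001011


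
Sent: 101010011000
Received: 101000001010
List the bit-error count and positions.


XOR: 000010010010

3 error(s) at position(s): 4, 7, 10


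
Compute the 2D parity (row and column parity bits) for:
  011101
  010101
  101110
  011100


Row parities: 0101
Column parities: 111010

Row P: 0101, Col P: 111010, Corner: 0


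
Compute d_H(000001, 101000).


XOR: 101001
Count of 1s: 3

3


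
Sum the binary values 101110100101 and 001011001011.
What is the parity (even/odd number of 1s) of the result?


101110100101 = 2981
001011001011 = 715
Sum = 3696 = 111001110000
1s count = 6

even parity (6 ones in 111001110000)


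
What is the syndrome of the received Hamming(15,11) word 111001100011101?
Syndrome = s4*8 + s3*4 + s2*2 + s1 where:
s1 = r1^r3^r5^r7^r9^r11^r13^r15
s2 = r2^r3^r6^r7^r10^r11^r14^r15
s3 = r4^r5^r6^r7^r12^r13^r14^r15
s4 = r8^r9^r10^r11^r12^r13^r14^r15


s1=0, s2=0, s3=1, s4=0

Syndrome = 4 (error at position 4)


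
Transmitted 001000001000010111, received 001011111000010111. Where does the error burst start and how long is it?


XOR: 000011110000000000

Burst at position 4, length 4


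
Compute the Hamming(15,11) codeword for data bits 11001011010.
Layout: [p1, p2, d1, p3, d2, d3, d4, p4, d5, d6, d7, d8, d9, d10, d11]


Parity bits: p1=0, p2=1, p3=1, p4=0

011110001011010


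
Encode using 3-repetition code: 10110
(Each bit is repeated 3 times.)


Each bit -> 3 copies

111000111111000


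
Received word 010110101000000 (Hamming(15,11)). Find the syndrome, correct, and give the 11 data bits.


Syndrome = 13: error at position 13

Data: 01011000100 (corrected bit 13)


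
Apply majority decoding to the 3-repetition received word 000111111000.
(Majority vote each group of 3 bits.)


Groups: 000, 111, 111, 000
Majority votes: 0110

0110


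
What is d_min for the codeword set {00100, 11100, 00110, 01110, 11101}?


Comparing all pairs, minimum distance: 1
Can detect 0 errors, correct 0 errors

1


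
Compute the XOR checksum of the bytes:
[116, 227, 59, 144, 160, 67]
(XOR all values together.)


XOR chain: 116 ^ 227 ^ 59 ^ 144 ^ 160 ^ 67 = 223

223


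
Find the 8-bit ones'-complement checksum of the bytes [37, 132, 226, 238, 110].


Sum = 743 mod 256 = 231
Complement = 24

24


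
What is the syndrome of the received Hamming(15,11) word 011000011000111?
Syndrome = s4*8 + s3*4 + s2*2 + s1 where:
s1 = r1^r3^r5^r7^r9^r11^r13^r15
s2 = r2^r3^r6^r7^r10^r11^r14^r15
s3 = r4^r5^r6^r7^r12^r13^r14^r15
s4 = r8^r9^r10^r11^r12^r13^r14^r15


s1=0, s2=0, s3=1, s4=1

Syndrome = 12 (error at position 12)


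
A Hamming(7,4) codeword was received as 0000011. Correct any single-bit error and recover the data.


Syndrome = 1: error at position 1

Data: 0011 (corrected bit 1)


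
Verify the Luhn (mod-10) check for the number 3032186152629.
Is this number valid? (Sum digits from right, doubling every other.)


Luhn sum = 54
54 mod 10 = 4

Invalid (Luhn sum mod 10 = 4)


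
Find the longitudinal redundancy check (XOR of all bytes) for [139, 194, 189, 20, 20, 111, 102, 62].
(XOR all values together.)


XOR chain: 139 ^ 194 ^ 189 ^ 20 ^ 20 ^ 111 ^ 102 ^ 62 = 195

195


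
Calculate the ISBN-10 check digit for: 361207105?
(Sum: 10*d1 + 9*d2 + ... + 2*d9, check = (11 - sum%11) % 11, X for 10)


Weighted sum: 155
155 mod 11 = 1

Check digit: X


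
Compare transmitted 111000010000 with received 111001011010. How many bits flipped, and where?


XOR: 000001001010

3 error(s) at position(s): 5, 8, 10


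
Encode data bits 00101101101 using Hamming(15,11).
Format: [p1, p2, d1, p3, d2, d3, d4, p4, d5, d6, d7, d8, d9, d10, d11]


Parity bits: p1=1, p2=1, p3=0, p4=1

110001011101101


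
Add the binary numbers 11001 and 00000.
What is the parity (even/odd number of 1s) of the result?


11001 = 25
00000 = 0
Sum = 25 = 11001
1s count = 3

odd parity (3 ones in 11001)


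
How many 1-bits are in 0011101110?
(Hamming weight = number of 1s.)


Counting 1s in 0011101110

6


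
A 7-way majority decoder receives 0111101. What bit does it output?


Ones: 5 out of 7
Threshold: 4

1 (5/7 voted 1)


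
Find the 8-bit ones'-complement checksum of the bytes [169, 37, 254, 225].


Sum = 685 mod 256 = 173
Complement = 82

82


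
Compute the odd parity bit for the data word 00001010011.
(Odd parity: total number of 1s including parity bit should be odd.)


Number of 1s in data: 4
Parity bit: 1

1


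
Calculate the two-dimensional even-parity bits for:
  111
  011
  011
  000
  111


Row parities: 10001
Column parities: 000

Row P: 10001, Col P: 000, Corner: 0


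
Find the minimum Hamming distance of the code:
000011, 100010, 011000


Comparing all pairs, minimum distance: 2
Can detect 1 errors, correct 0 errors

2


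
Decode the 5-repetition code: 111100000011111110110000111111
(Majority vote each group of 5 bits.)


Groups: 11110, 00000, 11111, 11011, 00001, 11111
Majority votes: 101101

101101


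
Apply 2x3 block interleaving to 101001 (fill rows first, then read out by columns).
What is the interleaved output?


Matrix:
  101
  001
Read columns: 100011

100011


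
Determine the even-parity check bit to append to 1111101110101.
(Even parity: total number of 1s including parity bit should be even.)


Number of 1s in data: 10
Parity bit: 0

0


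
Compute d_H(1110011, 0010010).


XOR: 1100001
Count of 1s: 3

3


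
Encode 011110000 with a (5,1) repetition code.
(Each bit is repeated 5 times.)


Each bit -> 5 copies

000001111111111111111111100000000000000000000


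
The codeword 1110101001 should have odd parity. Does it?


Number of 1s: 6

No, parity error (6 ones)


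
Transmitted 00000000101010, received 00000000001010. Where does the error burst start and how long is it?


XOR: 00000000100000

Burst at position 8, length 1


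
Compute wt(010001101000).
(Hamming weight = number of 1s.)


Counting 1s in 010001101000

4


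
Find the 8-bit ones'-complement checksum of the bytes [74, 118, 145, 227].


Sum = 564 mod 256 = 52
Complement = 203

203
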